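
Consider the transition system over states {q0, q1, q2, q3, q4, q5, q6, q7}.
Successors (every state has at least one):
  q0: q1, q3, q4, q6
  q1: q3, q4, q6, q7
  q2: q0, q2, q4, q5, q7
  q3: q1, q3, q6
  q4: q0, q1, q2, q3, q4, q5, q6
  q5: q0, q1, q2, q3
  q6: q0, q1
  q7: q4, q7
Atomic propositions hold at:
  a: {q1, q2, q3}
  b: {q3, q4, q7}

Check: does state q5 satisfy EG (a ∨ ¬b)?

Sat(¬b) = {q0, q1, q2, q5, q6}
Sat(a ∨ ¬b) = {q0, q1, q2, q3, q5, q6}
EG (a ∨ ¬b): greatest fixpoint, start Z0 = {q0, q1, q2, q3, q5, q6}, keep only states in Sat with some successor in Z. Already a fixed point.
Sat(EG (a ∨ ¬b)) = {q0, q1, q2, q3, q5, q6}
q5 ∈ Sat(EG (a ∨ ¬b)) = {q0, q1, q2, q3, q5, q6}, so the formula holds at q5.

Yes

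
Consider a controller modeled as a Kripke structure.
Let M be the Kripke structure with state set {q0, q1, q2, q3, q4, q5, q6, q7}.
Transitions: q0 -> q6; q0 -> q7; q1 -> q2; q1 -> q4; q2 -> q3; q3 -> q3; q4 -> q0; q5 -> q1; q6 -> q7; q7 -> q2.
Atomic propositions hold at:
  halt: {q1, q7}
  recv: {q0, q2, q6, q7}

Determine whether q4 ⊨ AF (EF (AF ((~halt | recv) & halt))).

Yes

Sat(~halt) = {q0, q2, q3, q4, q5, q6}
Sat(~halt | recv) = {q0, q2, q3, q4, q5, q6, q7}
Sat((~halt | recv) & halt) = {q7}
AF ((~halt | recv) & halt): least fixpoint, start Z0 = {q7}, add states with every successor in Z. Z1 = {q6, q7}; Z2 = {q0, q6, q7}; Z3 = {q0, q4, q6, q7}; fixed.
Sat(AF ((~halt | recv) & halt)) = {q0, q4, q6, q7}
EF (AF ((~halt | recv) & halt)): least fixpoint, start Z0 = {q0, q4, q6, q7}, add states with some successor in Z. Z1 = {q0, q1, q4, q6, q7}; Z2 = {q0, q1, q4, q5, q6, q7}; fixed.
Sat(EF (AF ((~halt | recv) & halt))) = {q0, q1, q4, q5, q6, q7}
AF (EF (AF ((~halt | recv) & halt))): least fixpoint, start Z0 = {q0, q1, q4, q5, q6, q7}, add states with every successor in Z. Already a fixed point.
Sat(AF (EF (AF ((~halt | recv) & halt)))) = {q0, q1, q4, q5, q6, q7}
q4 ∈ Sat(AF (EF (AF ((~halt | recv) & halt)))) = {q0, q1, q4, q5, q6, q7}, so the formula holds at q4.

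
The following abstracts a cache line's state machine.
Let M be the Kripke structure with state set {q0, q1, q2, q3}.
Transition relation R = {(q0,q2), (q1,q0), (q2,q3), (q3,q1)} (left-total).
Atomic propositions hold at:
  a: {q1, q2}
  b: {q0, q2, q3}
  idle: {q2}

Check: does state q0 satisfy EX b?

Sat(EX b) = {s : some successor in {q0, q2, q3}} = {q0, q1, q2}
q0 ∈ Sat(EX b) = {q0, q1, q2}, so the formula holds at q0.

Yes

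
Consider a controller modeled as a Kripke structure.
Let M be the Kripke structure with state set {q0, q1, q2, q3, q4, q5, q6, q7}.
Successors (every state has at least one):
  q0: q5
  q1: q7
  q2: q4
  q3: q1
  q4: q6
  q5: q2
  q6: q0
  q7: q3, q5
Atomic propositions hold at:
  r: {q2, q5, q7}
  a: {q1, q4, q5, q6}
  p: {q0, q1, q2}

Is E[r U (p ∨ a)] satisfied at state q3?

Sat(p ∨ a) = {q0, q1, q2, q4, q5, q6}
E[r U (p ∨ a)]: least fixpoint, start Z0 = Sat((p ∨ a)) = {q0, q1, q2, q4, q5, q6}, add states in Sat(r) with some successor in Z. Z1 = {q0, q1, q2, q4, q5, q6, q7}; fixed.
Sat(E[r U (p ∨ a)]) = {q0, q1, q2, q4, q5, q6, q7}
q3 ∉ Sat(E[r U (p ∨ a)]) = {q0, q1, q2, q4, q5, q6, q7}, so the formula does not hold at q3.

No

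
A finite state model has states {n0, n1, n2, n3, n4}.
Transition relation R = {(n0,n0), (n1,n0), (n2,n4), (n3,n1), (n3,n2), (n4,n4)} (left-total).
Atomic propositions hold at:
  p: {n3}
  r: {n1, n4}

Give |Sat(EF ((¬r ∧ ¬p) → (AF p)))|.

Sat(¬r) = {n0, n2, n3}
Sat(¬p) = {n0, n1, n2, n4}
Sat(¬r ∧ ¬p) = {n0, n2}
AF p: least fixpoint, start Z0 = {n3}, add states with every successor in Z. Already a fixed point.
Sat(AF p) = {n3}
Sat((¬r ∧ ¬p) → (AF p)) = {n1, n3, n4}
EF ((¬r ∧ ¬p) → (AF p)): least fixpoint, start Z0 = {n1, n3, n4}, add states with some successor in Z. Z1 = {n1, n2, n3, n4}; fixed.
Sat(EF ((¬r ∧ ¬p) → (AF p))) = {n1, n2, n3, n4}
|Sat(EF ((¬r ∧ ¬p) → (AF p)))| = |{n1, n2, n3, n4}| = 4.

4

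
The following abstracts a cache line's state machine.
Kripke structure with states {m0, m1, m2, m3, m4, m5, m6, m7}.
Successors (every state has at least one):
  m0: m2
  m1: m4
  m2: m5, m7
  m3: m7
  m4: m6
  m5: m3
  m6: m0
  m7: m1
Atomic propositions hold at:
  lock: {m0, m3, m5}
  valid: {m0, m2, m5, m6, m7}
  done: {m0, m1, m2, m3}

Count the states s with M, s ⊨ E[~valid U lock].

3

Sat(~valid) = {m1, m3, m4}
E[~valid U lock]: least fixpoint, start Z0 = Sat(lock) = {m0, m3, m5}, add states in Sat(~valid) with some successor in Z. Already a fixed point.
Sat(E[~valid U lock]) = {m0, m3, m5}
|Sat(E[~valid U lock])| = |{m0, m3, m5}| = 3.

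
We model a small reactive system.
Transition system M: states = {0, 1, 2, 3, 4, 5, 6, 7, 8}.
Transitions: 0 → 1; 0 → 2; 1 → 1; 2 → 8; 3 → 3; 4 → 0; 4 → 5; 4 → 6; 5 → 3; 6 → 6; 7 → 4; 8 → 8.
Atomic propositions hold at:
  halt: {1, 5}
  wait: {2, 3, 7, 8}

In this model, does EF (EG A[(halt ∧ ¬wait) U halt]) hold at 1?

Sat(¬wait) = {0, 1, 4, 5, 6}
Sat(halt ∧ ¬wait) = {1, 5}
A[(halt ∧ ¬wait) U halt]: least fixpoint, start Z0 = Sat(halt) = {1, 5}, add states in Sat(halt ∧ ¬wait) with every successor in Z. Already a fixed point.
Sat(A[(halt ∧ ¬wait) U halt]) = {1, 5}
EG A[(halt ∧ ¬wait) U halt]: greatest fixpoint, start Z0 = {1, 5}, keep only states in Sat with some successor in Z. Z1 = {1}; fixed.
Sat(EG A[(halt ∧ ¬wait) U halt]) = {1}
EF (EG A[(halt ∧ ¬wait) U halt]): least fixpoint, start Z0 = {1}, add states with some successor in Z. Z1 = {0, 1}; Z2 = {0, 1, 4}; Z3 = {0, 1, 4, 7}; fixed.
Sat(EF (EG A[(halt ∧ ¬wait) U halt])) = {0, 1, 4, 7}
1 ∈ Sat(EF (EG A[(halt ∧ ¬wait) U halt])) = {0, 1, 4, 7}, so the formula holds at 1.

Yes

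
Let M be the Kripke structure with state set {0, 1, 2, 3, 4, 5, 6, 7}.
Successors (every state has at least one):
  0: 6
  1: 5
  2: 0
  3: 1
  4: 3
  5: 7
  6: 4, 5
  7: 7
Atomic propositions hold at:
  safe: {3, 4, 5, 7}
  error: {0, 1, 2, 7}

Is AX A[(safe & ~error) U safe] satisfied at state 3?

No

Sat(~error) = {3, 4, 5, 6}
Sat(safe & ~error) = {3, 4, 5}
A[(safe & ~error) U safe]: least fixpoint, start Z0 = Sat(safe) = {3, 4, 5, 7}, add states in Sat(safe & ~error) with every successor in Z. Already a fixed point.
Sat(A[(safe & ~error) U safe]) = {3, 4, 5, 7}
Sat(AX A[(safe & ~error) U safe]) = {s : every successor in {3, 4, 5, 7}} = {1, 4, 5, 6, 7}
3 ∉ Sat(AX A[(safe & ~error) U safe]) = {1, 4, 5, 6, 7}, so the formula does not hold at 3.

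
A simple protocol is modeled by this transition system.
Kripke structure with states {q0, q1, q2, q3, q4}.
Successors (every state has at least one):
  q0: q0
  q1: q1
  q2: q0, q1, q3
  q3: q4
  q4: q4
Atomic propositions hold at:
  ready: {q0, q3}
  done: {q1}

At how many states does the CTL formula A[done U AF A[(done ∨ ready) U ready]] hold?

Sat(done ∨ ready) = {q0, q1, q3}
A[(done ∨ ready) U ready]: least fixpoint, start Z0 = Sat(ready) = {q0, q3}, add states in Sat(done ∨ ready) with every successor in Z. Already a fixed point.
Sat(A[(done ∨ ready) U ready]) = {q0, q3}
AF A[(done ∨ ready) U ready]: least fixpoint, start Z0 = {q0, q3}, add states with every successor in Z. Already a fixed point.
Sat(AF A[(done ∨ ready) U ready]) = {q0, q3}
A[done U AF A[(done ∨ ready) U ready]]: least fixpoint, start Z0 = Sat(AF A[(done ∨ ready) U ready]) = {q0, q3}, add states in Sat(done) with every successor in Z. Already a fixed point.
Sat(A[done U AF A[(done ∨ ready) U ready]]) = {q0, q3}
|Sat(A[done U AF A[(done ∨ ready) U ready]])| = |{q0, q3}| = 2.

2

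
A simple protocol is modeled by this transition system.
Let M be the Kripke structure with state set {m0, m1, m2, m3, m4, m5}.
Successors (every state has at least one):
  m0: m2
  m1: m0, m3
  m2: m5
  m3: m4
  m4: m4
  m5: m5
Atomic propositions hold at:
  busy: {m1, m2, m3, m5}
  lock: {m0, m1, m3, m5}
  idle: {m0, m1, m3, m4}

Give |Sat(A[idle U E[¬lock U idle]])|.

Sat(¬lock) = {m2, m4}
E[¬lock U idle]: least fixpoint, start Z0 = Sat(idle) = {m0, m1, m3, m4}, add states in Sat(¬lock) with some successor in Z. Already a fixed point.
Sat(E[¬lock U idle]) = {m0, m1, m3, m4}
A[idle U E[¬lock U idle]]: least fixpoint, start Z0 = Sat(E[¬lock U idle]) = {m0, m1, m3, m4}, add states in Sat(idle) with every successor in Z. Already a fixed point.
Sat(A[idle U E[¬lock U idle]]) = {m0, m1, m3, m4}
|Sat(A[idle U E[¬lock U idle]])| = |{m0, m1, m3, m4}| = 4.

4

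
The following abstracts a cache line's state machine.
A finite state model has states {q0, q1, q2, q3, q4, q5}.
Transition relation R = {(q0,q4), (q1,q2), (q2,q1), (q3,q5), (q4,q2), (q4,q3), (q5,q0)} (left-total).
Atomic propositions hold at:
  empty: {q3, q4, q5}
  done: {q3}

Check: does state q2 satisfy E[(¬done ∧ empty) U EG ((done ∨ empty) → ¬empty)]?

Yes

Sat(¬done) = {q0, q1, q2, q4, q5}
Sat(¬done ∧ empty) = {q4, q5}
Sat(done ∨ empty) = {q3, q4, q5}
Sat(¬empty) = {q0, q1, q2}
Sat((done ∨ empty) → ¬empty) = {q0, q1, q2}
EG ((done ∨ empty) → ¬empty): greatest fixpoint, start Z0 = {q0, q1, q2}, keep only states in Sat with some successor in Z. Z1 = {q1, q2}; fixed.
Sat(EG ((done ∨ empty) → ¬empty)) = {q1, q2}
E[(¬done ∧ empty) U EG ((done ∨ empty) → ¬empty)]: least fixpoint, start Z0 = Sat(EG ((done ∨ empty) → ¬empty)) = {q1, q2}, add states in Sat(¬done ∧ empty) with some successor in Z. Z1 = {q1, q2, q4}; fixed.
Sat(E[(¬done ∧ empty) U EG ((done ∨ empty) → ¬empty)]) = {q1, q2, q4}
q2 ∈ Sat(E[(¬done ∧ empty) U EG ((done ∨ empty) → ¬empty)]) = {q1, q2, q4}, so the formula holds at q2.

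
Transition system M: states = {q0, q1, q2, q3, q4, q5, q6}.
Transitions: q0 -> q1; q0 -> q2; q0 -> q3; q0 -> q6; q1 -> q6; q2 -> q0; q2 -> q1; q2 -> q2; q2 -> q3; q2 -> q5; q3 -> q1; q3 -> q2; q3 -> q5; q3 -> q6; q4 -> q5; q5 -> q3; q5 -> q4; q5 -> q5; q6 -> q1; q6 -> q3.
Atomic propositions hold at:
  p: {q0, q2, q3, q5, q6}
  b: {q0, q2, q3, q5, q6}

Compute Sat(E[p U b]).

E[p U b]: least fixpoint, start Z0 = Sat(b) = {q0, q2, q3, q5, q6}, add states in Sat(p) with some successor in Z. Already a fixed point.
Sat(E[p U b]) = {q0, q2, q3, q5, q6}

{q0, q2, q3, q5, q6}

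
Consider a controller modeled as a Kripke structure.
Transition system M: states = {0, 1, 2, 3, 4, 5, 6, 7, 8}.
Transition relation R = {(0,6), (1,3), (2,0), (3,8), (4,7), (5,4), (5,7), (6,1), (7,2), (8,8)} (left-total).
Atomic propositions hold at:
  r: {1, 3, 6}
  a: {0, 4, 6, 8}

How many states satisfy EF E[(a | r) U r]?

Sat(a | r) = {0, 1, 3, 4, 6, 8}
E[(a | r) U r]: least fixpoint, start Z0 = Sat(r) = {1, 3, 6}, add states in Sat(a | r) with some successor in Z. Z1 = {0, 1, 3, 6}; fixed.
Sat(E[(a | r) U r]) = {0, 1, 3, 6}
EF E[(a | r) U r]: least fixpoint, start Z0 = {0, 1, 3, 6}, add states with some successor in Z. Z1 = {0, 1, 2, 3, 6}; Z2 = {0, 1, 2, 3, 6, 7}; Z3 = {0, 1, 2, 3, 4, 5, 6, 7}; fixed.
Sat(EF E[(a | r) U r]) = {0, 1, 2, 3, 4, 5, 6, 7}
|Sat(EF E[(a | r) U r])| = |{0, 1, 2, 3, 4, 5, 6, 7}| = 8.

8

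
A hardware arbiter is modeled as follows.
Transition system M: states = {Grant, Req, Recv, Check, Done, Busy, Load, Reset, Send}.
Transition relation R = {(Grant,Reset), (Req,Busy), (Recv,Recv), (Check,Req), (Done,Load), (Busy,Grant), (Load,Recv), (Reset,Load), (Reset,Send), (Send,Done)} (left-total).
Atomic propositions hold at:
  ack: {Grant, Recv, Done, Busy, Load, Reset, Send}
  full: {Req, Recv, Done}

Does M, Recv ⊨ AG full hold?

Yes

AG full: greatest fixpoint, start Z0 = {Req, Recv, Done}, keep only states in Sat with every successor in Z. Z1 = {Recv}; fixed.
Sat(AG full) = {Recv}
Recv ∈ Sat(AG full) = {Recv}, so the formula holds at Recv.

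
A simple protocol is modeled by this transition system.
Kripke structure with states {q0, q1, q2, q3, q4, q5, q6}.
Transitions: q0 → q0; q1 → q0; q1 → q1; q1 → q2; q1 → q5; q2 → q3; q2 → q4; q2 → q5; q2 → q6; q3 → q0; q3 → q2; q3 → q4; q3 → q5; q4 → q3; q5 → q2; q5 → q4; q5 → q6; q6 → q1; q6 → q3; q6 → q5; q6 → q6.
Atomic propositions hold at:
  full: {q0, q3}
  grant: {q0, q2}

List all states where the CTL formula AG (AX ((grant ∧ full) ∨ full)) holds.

Sat(grant ∧ full) = {q0}
Sat((grant ∧ full) ∨ full) = {q0, q3}
Sat(AX ((grant ∧ full) ∨ full)) = {s : every successor in {q0, q3}} = {q0, q4}
AG (AX ((grant ∧ full) ∨ full)): greatest fixpoint, start Z0 = {q0, q4}, keep only states in Sat with every successor in Z. Z1 = {q0}; fixed.
Sat(AG (AX ((grant ∧ full) ∨ full))) = {q0}

{q0}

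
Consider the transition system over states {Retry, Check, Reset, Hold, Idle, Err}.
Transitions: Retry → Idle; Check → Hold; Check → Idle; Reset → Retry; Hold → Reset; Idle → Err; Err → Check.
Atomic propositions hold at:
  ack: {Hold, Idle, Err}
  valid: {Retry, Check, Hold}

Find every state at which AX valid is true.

{Reset, Err}

Sat(AX valid) = {s : every successor in {Retry, Check, Hold}} = {Reset, Err}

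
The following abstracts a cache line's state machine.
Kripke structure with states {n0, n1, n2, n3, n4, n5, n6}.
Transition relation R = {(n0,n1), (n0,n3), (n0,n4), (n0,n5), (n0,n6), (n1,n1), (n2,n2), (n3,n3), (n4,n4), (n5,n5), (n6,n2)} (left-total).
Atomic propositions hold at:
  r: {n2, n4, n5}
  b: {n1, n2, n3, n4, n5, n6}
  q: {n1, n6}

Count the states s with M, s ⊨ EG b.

EG b: greatest fixpoint, start Z0 = {n1, n2, n3, n4, n5, n6}, keep only states in Sat with some successor in Z. Already a fixed point.
Sat(EG b) = {n1, n2, n3, n4, n5, n6}
|Sat(EG b)| = |{n1, n2, n3, n4, n5, n6}| = 6.

6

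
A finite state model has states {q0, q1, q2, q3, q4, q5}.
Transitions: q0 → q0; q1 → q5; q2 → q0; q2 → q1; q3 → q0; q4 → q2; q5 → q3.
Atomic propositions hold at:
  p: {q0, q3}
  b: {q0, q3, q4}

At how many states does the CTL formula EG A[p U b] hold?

2

A[p U b]: least fixpoint, start Z0 = Sat(b) = {q0, q3, q4}, add states in Sat(p) with every successor in Z. Already a fixed point.
Sat(A[p U b]) = {q0, q3, q4}
EG A[p U b]: greatest fixpoint, start Z0 = {q0, q3, q4}, keep only states in Sat with some successor in Z. Z1 = {q0, q3}; fixed.
Sat(EG A[p U b]) = {q0, q3}
|Sat(EG A[p U b])| = |{q0, q3}| = 2.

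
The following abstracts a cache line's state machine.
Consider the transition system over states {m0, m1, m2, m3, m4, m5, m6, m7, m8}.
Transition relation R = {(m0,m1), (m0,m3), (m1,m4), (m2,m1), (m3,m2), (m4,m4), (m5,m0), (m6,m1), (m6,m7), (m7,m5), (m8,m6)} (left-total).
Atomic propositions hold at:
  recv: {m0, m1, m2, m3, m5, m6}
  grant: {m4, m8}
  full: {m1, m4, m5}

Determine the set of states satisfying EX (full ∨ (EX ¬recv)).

{m0, m1, m2, m4, m6, m7, m8}

Sat(¬recv) = {m4, m7, m8}
Sat(EX ¬recv) = {s : some successor in {m4, m7, m8}} = {m1, m4, m6}
Sat(full ∨ (EX ¬recv)) = {m1, m4, m5, m6}
Sat(EX (full ∨ (EX ¬recv))) = {s : some successor in {m1, m4, m5, m6}} = {m0, m1, m2, m4, m6, m7, m8}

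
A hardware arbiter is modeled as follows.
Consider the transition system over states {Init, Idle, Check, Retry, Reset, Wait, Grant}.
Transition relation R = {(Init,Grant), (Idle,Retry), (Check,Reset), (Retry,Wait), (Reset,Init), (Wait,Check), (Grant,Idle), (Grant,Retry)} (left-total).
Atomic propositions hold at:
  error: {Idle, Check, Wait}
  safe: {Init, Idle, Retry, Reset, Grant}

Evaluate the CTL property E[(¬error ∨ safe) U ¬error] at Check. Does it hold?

No

Sat(¬error) = {Init, Retry, Reset, Grant}
Sat(¬error ∨ safe) = {Init, Idle, Retry, Reset, Grant}
E[(¬error ∨ safe) U ¬error]: least fixpoint, start Z0 = Sat(¬error) = {Init, Retry, Reset, Grant}, add states in Sat(¬error ∨ safe) with some successor in Z. Z1 = {Init, Idle, Retry, Reset, Grant}; fixed.
Sat(E[(¬error ∨ safe) U ¬error]) = {Init, Idle, Retry, Reset, Grant}
Check ∉ Sat(E[(¬error ∨ safe) U ¬error]) = {Init, Idle, Retry, Reset, Grant}, so the formula does not hold at Check.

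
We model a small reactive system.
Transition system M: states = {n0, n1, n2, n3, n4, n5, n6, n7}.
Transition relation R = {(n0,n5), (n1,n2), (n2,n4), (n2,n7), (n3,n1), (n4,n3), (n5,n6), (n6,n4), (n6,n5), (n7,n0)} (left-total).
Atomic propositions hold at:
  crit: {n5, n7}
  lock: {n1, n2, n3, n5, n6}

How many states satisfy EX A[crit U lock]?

A[crit U lock]: least fixpoint, start Z0 = Sat(lock) = {n1, n2, n3, n5, n6}, add states in Sat(crit) with every successor in Z. Already a fixed point.
Sat(A[crit U lock]) = {n1, n2, n3, n5, n6}
Sat(EX A[crit U lock]) = {s : some successor in {n1, n2, n3, n5, n6}} = {n0, n1, n3, n4, n5, n6}
|Sat(EX A[crit U lock])| = |{n0, n1, n3, n4, n5, n6}| = 6.

6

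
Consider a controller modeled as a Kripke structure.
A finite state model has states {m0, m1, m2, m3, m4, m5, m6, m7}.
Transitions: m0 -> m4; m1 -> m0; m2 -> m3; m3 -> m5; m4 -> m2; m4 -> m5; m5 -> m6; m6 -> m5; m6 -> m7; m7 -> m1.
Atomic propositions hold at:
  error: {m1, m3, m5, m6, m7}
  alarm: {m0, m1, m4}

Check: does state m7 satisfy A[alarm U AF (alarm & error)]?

Yes

Sat(alarm & error) = {m1}
AF (alarm & error): least fixpoint, start Z0 = {m1}, add states with every successor in Z. Z1 = {m1, m7}; fixed.
Sat(AF (alarm & error)) = {m1, m7}
A[alarm U AF (alarm & error)]: least fixpoint, start Z0 = Sat(AF (alarm & error)) = {m1, m7}, add states in Sat(alarm) with every successor in Z. Already a fixed point.
Sat(A[alarm U AF (alarm & error)]) = {m1, m7}
m7 ∈ Sat(A[alarm U AF (alarm & error)]) = {m1, m7}, so the formula holds at m7.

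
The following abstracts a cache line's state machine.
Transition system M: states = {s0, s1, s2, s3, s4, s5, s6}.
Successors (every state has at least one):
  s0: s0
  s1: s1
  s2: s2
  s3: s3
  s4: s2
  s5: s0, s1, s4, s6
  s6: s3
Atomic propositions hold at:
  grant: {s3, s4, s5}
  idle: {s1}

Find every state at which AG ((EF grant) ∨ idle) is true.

{s1, s3, s6}

EF grant: least fixpoint, start Z0 = {s3, s4, s5}, add states with some successor in Z. Z1 = {s3, s4, s5, s6}; fixed.
Sat(EF grant) = {s3, s4, s5, s6}
Sat((EF grant) ∨ idle) = {s1, s3, s4, s5, s6}
AG ((EF grant) ∨ idle): greatest fixpoint, start Z0 = {s1, s3, s4, s5, s6}, keep only states in Sat with every successor in Z. Z1 = {s1, s3, s6}; fixed.
Sat(AG ((EF grant) ∨ idle)) = {s1, s3, s6}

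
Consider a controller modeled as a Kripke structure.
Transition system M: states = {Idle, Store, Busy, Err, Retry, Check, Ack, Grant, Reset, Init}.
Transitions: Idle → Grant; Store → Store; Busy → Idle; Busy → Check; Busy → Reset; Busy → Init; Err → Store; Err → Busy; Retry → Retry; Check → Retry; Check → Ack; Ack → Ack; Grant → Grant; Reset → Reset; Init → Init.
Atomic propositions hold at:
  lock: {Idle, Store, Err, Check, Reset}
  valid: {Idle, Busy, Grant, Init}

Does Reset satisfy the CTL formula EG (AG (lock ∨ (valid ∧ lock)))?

Yes

Sat(valid ∧ lock) = {Idle}
Sat(lock ∨ (valid ∧ lock)) = {Idle, Store, Err, Check, Reset}
AG (lock ∨ (valid ∧ lock)): greatest fixpoint, start Z0 = {Idle, Store, Err, Check, Reset}, keep only states in Sat with every successor in Z. Z1 = {Store, Reset}; fixed.
Sat(AG (lock ∨ (valid ∧ lock))) = {Store, Reset}
EG (AG (lock ∨ (valid ∧ lock))): greatest fixpoint, start Z0 = {Store, Reset}, keep only states in Sat with some successor in Z. Already a fixed point.
Sat(EG (AG (lock ∨ (valid ∧ lock)))) = {Store, Reset}
Reset ∈ Sat(EG (AG (lock ∨ (valid ∧ lock)))) = {Store, Reset}, so the formula holds at Reset.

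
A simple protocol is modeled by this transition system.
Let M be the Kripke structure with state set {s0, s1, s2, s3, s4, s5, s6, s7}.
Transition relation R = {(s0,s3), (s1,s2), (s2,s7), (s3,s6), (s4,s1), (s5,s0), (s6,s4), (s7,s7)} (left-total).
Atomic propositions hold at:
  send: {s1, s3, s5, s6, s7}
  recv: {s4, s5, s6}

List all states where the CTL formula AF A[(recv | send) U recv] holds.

Sat(recv | send) = {s1, s3, s4, s5, s6, s7}
A[(recv | send) U recv]: least fixpoint, start Z0 = Sat(recv) = {s4, s5, s6}, add states in Sat(recv | send) with every successor in Z. Z1 = {s3, s4, s5, s6}; fixed.
Sat(A[(recv | send) U recv]) = {s3, s4, s5, s6}
AF A[(recv | send) U recv]: least fixpoint, start Z0 = {s3, s4, s5, s6}, add states with every successor in Z. Z1 = {s0, s3, s4, s5, s6}; fixed.
Sat(AF A[(recv | send) U recv]) = {s0, s3, s4, s5, s6}

{s0, s3, s4, s5, s6}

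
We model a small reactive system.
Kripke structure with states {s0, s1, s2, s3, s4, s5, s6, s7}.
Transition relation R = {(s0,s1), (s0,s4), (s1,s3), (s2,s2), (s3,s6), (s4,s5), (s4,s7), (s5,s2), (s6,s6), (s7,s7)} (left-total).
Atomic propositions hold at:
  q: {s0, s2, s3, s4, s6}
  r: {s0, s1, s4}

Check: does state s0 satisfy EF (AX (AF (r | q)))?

Sat(r | q) = {s0, s1, s2, s3, s4, s6}
AF (r | q): least fixpoint, start Z0 = {s0, s1, s2, s3, s4, s6}, add states with every successor in Z. Z1 = {s0, s1, s2, s3, s4, s5, s6}; fixed.
Sat(AF (r | q)) = {s0, s1, s2, s3, s4, s5, s6}
Sat(AX (AF (r | q))) = {s : every successor in {s0, s1, s2, s3, s4, s5, s6}} = {s0, s1, s2, s3, s5, s6}
EF (AX (AF (r | q))): least fixpoint, start Z0 = {s0, s1, s2, s3, s5, s6}, add states with some successor in Z. Z1 = {s0, s1, s2, s3, s4, s5, s6}; fixed.
Sat(EF (AX (AF (r | q)))) = {s0, s1, s2, s3, s4, s5, s6}
s0 ∈ Sat(EF (AX (AF (r | q)))) = {s0, s1, s2, s3, s4, s5, s6}, so the formula holds at s0.

Yes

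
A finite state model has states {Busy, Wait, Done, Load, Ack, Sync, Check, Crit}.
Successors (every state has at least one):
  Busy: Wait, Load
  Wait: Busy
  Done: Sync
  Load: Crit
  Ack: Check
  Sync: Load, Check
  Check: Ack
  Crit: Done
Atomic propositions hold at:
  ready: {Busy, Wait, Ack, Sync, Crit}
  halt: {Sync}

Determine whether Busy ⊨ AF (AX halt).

No

Sat(AX halt) = {s : every successor in {Sync}} = {Done}
AF (AX halt): least fixpoint, start Z0 = {Done}, add states with every successor in Z. Z1 = {Done, Crit}; Z2 = {Done, Load, Crit}; fixed.
Sat(AF (AX halt)) = {Done, Load, Crit}
Busy ∉ Sat(AF (AX halt)) = {Done, Load, Crit}, so the formula does not hold at Busy.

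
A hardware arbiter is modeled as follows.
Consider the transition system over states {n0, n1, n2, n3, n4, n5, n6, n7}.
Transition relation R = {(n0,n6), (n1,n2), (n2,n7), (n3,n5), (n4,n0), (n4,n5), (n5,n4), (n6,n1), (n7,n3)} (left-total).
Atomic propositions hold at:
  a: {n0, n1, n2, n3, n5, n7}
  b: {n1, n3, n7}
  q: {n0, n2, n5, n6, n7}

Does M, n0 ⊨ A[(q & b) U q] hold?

Sat(q & b) = {n7}
A[(q & b) U q]: least fixpoint, start Z0 = Sat(q) = {n0, n2, n5, n6, n7}, add states in Sat(q & b) with every successor in Z. Already a fixed point.
Sat(A[(q & b) U q]) = {n0, n2, n5, n6, n7}
n0 ∈ Sat(A[(q & b) U q]) = {n0, n2, n5, n6, n7}, so the formula holds at n0.

Yes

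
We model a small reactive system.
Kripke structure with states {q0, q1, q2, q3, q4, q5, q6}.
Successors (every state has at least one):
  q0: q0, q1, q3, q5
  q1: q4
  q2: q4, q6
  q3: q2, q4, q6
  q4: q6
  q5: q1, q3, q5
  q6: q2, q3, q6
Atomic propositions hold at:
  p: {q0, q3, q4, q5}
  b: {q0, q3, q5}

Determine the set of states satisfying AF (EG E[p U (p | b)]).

Sat(p | b) = {q0, q3, q4, q5}
E[p U (p | b)]: least fixpoint, start Z0 = Sat((p | b)) = {q0, q3, q4, q5}, add states in Sat(p) with some successor in Z. Already a fixed point.
Sat(E[p U (p | b)]) = {q0, q3, q4, q5}
EG E[p U (p | b)]: greatest fixpoint, start Z0 = {q0, q3, q4, q5}, keep only states in Sat with some successor in Z. Z1 = {q0, q3, q5}; Z2 = {q0, q5}; fixed.
Sat(EG E[p U (p | b)]) = {q0, q5}
AF (EG E[p U (p | b)]): least fixpoint, start Z0 = {q0, q5}, add states with every successor in Z. Already a fixed point.
Sat(AF (EG E[p U (p | b)])) = {q0, q5}

{q0, q5}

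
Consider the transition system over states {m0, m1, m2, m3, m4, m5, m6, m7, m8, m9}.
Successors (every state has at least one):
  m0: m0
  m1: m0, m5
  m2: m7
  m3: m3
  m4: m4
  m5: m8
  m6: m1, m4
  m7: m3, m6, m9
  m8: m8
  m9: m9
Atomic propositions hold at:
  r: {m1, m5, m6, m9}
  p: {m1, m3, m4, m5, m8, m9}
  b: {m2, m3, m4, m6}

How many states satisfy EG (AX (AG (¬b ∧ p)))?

3

Sat(¬b) = {m0, m1, m5, m7, m8, m9}
Sat(¬b ∧ p) = {m1, m5, m8, m9}
AG (¬b ∧ p): greatest fixpoint, start Z0 = {m1, m5, m8, m9}, keep only states in Sat with every successor in Z. Z1 = {m5, m8, m9}; fixed.
Sat(AG (¬b ∧ p)) = {m5, m8, m9}
Sat(AX (AG (¬b ∧ p))) = {s : every successor in {m5, m8, m9}} = {m5, m8, m9}
EG (AX (AG (¬b ∧ p))): greatest fixpoint, start Z0 = {m5, m8, m9}, keep only states in Sat with some successor in Z. Already a fixed point.
Sat(EG (AX (AG (¬b ∧ p)))) = {m5, m8, m9}
|Sat(EG (AX (AG (¬b ∧ p))))| = |{m5, m8, m9}| = 3.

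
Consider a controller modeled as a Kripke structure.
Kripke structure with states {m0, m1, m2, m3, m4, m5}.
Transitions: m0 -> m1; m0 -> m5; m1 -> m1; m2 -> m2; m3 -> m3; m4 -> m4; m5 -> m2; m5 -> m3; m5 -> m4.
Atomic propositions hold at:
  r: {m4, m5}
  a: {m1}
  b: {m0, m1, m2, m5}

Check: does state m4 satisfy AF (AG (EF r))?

Yes

EF r: least fixpoint, start Z0 = {m4, m5}, add states with some successor in Z. Z1 = {m0, m4, m5}; fixed.
Sat(EF r) = {m0, m4, m5}
AG (EF r): greatest fixpoint, start Z0 = {m0, m4, m5}, keep only states in Sat with every successor in Z. Z1 = {m4}; fixed.
Sat(AG (EF r)) = {m4}
AF (AG (EF r)): least fixpoint, start Z0 = {m4}, add states with every successor in Z. Already a fixed point.
Sat(AF (AG (EF r))) = {m4}
m4 ∈ Sat(AF (AG (EF r))) = {m4}, so the formula holds at m4.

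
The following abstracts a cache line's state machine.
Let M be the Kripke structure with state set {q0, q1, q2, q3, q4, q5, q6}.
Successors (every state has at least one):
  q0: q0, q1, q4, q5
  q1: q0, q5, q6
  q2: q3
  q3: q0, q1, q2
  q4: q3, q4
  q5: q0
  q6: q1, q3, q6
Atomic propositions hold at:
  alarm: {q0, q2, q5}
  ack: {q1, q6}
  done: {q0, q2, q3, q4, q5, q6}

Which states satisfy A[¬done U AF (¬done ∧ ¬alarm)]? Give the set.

Sat(¬done) = {q1}
Sat(¬alarm) = {q1, q3, q4, q6}
Sat(¬done ∧ ¬alarm) = {q1}
AF (¬done ∧ ¬alarm): least fixpoint, start Z0 = {q1}, add states with every successor in Z. Already a fixed point.
Sat(AF (¬done ∧ ¬alarm)) = {q1}
A[¬done U AF (¬done ∧ ¬alarm)]: least fixpoint, start Z0 = Sat(AF (¬done ∧ ¬alarm)) = {q1}, add states in Sat(¬done) with every successor in Z. Already a fixed point.
Sat(A[¬done U AF (¬done ∧ ¬alarm)]) = {q1}

{q1}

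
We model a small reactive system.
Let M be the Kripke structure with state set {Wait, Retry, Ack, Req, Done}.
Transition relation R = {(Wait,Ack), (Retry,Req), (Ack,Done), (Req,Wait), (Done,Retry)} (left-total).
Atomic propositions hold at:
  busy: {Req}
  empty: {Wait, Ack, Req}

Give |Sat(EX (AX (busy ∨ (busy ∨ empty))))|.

Sat(busy ∨ empty) = {Wait, Ack, Req}
Sat(busy ∨ (busy ∨ empty)) = {Wait, Ack, Req}
Sat(AX (busy ∨ (busy ∨ empty))) = {s : every successor in {Wait, Ack, Req}} = {Wait, Retry, Req}
Sat(EX (AX (busy ∨ (busy ∨ empty)))) = {s : some successor in {Wait, Retry, Req}} = {Retry, Req, Done}
|Sat(EX (AX (busy ∨ (busy ∨ empty))))| = |{Retry, Req, Done}| = 3.

3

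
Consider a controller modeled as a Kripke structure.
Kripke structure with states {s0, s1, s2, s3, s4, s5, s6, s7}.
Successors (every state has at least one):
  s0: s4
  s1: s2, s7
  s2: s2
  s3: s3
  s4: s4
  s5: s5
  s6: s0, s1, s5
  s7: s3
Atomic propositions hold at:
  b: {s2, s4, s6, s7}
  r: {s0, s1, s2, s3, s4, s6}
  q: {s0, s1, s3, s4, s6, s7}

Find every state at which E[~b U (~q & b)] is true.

{s1, s2}

Sat(~b) = {s0, s1, s3, s5}
Sat(~q) = {s2, s5}
Sat(~q & b) = {s2}
E[~b U (~q & b)]: least fixpoint, start Z0 = Sat((~q & b)) = {s2}, add states in Sat(~b) with some successor in Z. Z1 = {s1, s2}; fixed.
Sat(E[~b U (~q & b)]) = {s1, s2}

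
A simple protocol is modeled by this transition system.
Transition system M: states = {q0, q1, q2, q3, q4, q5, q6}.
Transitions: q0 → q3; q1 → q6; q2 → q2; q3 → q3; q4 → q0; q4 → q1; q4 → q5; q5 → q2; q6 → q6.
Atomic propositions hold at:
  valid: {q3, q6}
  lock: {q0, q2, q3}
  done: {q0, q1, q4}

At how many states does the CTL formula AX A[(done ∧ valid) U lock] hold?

Sat(done ∧ valid) = ∅
A[(done ∧ valid) U lock]: least fixpoint, start Z0 = Sat(lock) = {q0, q2, q3}, add states in Sat(done ∧ valid) with every successor in Z. Already a fixed point.
Sat(A[(done ∧ valid) U lock]) = {q0, q2, q3}
Sat(AX A[(done ∧ valid) U lock]) = {s : every successor in {q0, q2, q3}} = {q0, q2, q3, q5}
|Sat(AX A[(done ∧ valid) U lock])| = |{q0, q2, q3, q5}| = 4.

4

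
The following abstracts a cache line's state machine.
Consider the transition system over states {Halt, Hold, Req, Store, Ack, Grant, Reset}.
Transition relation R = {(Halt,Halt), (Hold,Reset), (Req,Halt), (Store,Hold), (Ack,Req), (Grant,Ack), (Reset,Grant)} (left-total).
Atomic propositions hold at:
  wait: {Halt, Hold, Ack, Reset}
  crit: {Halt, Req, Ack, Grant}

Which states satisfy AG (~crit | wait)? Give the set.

Sat(~crit) = {Hold, Store, Reset}
Sat(~crit | wait) = {Halt, Hold, Store, Ack, Reset}
AG (~crit | wait): greatest fixpoint, start Z0 = {Halt, Hold, Store, Ack, Reset}, keep only states in Sat with every successor in Z. Z1 = {Halt, Hold, Store}; Z2 = {Halt, Store}; Z3 = {Halt}; fixed.
Sat(AG (~crit | wait)) = {Halt}

{Halt}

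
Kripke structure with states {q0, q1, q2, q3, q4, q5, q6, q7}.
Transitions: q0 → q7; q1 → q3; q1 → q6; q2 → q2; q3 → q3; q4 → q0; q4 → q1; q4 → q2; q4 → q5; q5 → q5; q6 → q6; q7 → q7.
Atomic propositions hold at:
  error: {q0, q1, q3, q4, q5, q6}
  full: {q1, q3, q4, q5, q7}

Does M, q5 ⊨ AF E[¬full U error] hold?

Sat(¬full) = {q0, q2, q6}
E[¬full U error]: least fixpoint, start Z0 = Sat(error) = {q0, q1, q3, q4, q5, q6}, add states in Sat(¬full) with some successor in Z. Already a fixed point.
Sat(E[¬full U error]) = {q0, q1, q3, q4, q5, q6}
AF E[¬full U error]: least fixpoint, start Z0 = {q0, q1, q3, q4, q5, q6}, add states with every successor in Z. Already a fixed point.
Sat(AF E[¬full U error]) = {q0, q1, q3, q4, q5, q6}
q5 ∈ Sat(AF E[¬full U error]) = {q0, q1, q3, q4, q5, q6}, so the formula holds at q5.

Yes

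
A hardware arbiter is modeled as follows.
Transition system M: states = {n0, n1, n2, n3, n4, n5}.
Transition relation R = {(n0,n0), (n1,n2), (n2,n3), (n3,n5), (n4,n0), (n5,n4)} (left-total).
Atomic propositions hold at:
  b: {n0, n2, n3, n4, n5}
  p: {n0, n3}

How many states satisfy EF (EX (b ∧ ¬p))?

Sat(¬p) = {n1, n2, n4, n5}
Sat(b ∧ ¬p) = {n2, n4, n5}
Sat(EX (b ∧ ¬p)) = {s : some successor in {n2, n4, n5}} = {n1, n3, n5}
EF (EX (b ∧ ¬p)): least fixpoint, start Z0 = {n1, n3, n5}, add states with some successor in Z. Z1 = {n1, n2, n3, n5}; fixed.
Sat(EF (EX (b ∧ ¬p))) = {n1, n2, n3, n5}
|Sat(EF (EX (b ∧ ¬p)))| = |{n1, n2, n3, n5}| = 4.

4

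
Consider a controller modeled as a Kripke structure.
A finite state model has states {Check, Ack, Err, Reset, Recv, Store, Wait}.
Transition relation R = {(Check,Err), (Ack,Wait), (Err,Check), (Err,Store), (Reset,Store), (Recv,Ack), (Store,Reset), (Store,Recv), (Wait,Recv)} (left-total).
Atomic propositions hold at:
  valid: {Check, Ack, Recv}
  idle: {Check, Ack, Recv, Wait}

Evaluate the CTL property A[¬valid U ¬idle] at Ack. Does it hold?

No

Sat(¬valid) = {Err, Reset, Store, Wait}
Sat(¬idle) = {Err, Reset, Store}
A[¬valid U ¬idle]: least fixpoint, start Z0 = Sat(¬idle) = {Err, Reset, Store}, add states in Sat(¬valid) with every successor in Z. Already a fixed point.
Sat(A[¬valid U ¬idle]) = {Err, Reset, Store}
Ack ∉ Sat(A[¬valid U ¬idle]) = {Err, Reset, Store}, so the formula does not hold at Ack.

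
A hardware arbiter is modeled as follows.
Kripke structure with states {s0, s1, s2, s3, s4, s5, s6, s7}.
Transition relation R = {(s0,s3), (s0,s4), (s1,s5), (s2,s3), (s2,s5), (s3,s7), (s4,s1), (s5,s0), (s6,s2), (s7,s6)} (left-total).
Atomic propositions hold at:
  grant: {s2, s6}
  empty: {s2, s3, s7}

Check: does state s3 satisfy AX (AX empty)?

Sat(AX empty) = {s : every successor in {s2, s3, s7}} = {s3, s6}
Sat(AX (AX empty)) = {s : every successor in {s3, s6}} = {s7}
s3 ∉ Sat(AX (AX empty)) = {s7}, so the formula does not hold at s3.

No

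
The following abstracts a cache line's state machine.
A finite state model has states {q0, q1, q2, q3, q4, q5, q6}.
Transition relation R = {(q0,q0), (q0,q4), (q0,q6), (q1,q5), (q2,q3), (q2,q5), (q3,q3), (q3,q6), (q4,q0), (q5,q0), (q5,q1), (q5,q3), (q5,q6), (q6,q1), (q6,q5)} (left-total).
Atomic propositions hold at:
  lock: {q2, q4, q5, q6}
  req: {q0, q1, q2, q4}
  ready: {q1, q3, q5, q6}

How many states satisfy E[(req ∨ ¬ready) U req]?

Sat(¬ready) = {q0, q2, q4}
Sat(req ∨ ¬ready) = {q0, q1, q2, q4}
E[(req ∨ ¬ready) U req]: least fixpoint, start Z0 = Sat(req) = {q0, q1, q2, q4}, add states in Sat(req ∨ ¬ready) with some successor in Z. Already a fixed point.
Sat(E[(req ∨ ¬ready) U req]) = {q0, q1, q2, q4}
|Sat(E[(req ∨ ¬ready) U req])| = |{q0, q1, q2, q4}| = 4.

4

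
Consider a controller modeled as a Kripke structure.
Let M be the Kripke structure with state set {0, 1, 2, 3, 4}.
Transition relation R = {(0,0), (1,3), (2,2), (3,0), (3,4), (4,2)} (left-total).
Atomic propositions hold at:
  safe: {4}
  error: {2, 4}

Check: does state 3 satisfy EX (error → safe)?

Sat(error → safe) = {0, 1, 3, 4}
Sat(EX (error → safe)) = {s : some successor in {0, 1, 3, 4}} = {0, 1, 3}
3 ∈ Sat(EX (error → safe)) = {0, 1, 3}, so the formula holds at 3.

Yes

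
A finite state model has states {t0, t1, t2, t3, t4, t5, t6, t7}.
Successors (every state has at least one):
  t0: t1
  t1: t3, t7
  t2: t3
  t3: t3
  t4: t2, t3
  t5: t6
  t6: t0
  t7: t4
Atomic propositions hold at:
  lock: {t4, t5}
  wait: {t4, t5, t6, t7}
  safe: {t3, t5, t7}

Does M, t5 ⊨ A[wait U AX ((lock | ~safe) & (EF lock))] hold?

Sat(~safe) = {t0, t1, t2, t4, t6}
Sat(lock | ~safe) = {t0, t1, t2, t4, t5, t6}
EF lock: least fixpoint, start Z0 = {t4, t5}, add states with some successor in Z. Z1 = {t4, t5, t7}; Z2 = {t1, t4, t5, t7}; Z3 = {t0, t1, t4, t5, t7}; Z4 = {t0, t1, t4, t5, t6, t7}; fixed.
Sat(EF lock) = {t0, t1, t4, t5, t6, t7}
Sat((lock | ~safe) & (EF lock)) = {t0, t1, t4, t5, t6}
Sat(AX ((lock | ~safe) & (EF lock))) = {s : every successor in {t0, t1, t4, t5, t6}} = {t0, t5, t6, t7}
A[wait U AX ((lock | ~safe) & (EF lock))]: least fixpoint, start Z0 = Sat(AX ((lock | ~safe) & (EF lock))) = {t0, t5, t6, t7}, add states in Sat(wait) with every successor in Z. Already a fixed point.
Sat(A[wait U AX ((lock | ~safe) & (EF lock))]) = {t0, t5, t6, t7}
t5 ∈ Sat(A[wait U AX ((lock | ~safe) & (EF lock))]) = {t0, t5, t6, t7}, so the formula holds at t5.

Yes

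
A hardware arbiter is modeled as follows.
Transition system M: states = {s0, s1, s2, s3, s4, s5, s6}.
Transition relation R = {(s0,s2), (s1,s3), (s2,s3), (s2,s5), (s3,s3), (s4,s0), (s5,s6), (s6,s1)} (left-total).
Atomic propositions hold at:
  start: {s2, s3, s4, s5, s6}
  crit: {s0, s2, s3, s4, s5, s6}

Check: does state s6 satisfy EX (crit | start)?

Sat(crit | start) = {s0, s2, s3, s4, s5, s6}
Sat(EX (crit | start)) = {s : some successor in {s0, s2, s3, s4, s5, s6}} = {s0, s1, s2, s3, s4, s5}
s6 ∉ Sat(EX (crit | start)) = {s0, s1, s2, s3, s4, s5}, so the formula does not hold at s6.

No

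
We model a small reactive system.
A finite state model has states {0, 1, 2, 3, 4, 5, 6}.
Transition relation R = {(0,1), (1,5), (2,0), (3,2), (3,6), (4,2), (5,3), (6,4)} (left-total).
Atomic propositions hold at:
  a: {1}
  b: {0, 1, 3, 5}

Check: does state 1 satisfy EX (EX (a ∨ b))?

Sat(a ∨ b) = {0, 1, 3, 5}
Sat(EX (a ∨ b)) = {s : some successor in {0, 1, 3, 5}} = {0, 1, 2, 5}
Sat(EX (EX (a ∨ b))) = {s : some successor in {0, 1, 2, 5}} = {0, 1, 2, 3, 4}
1 ∈ Sat(EX (EX (a ∨ b))) = {0, 1, 2, 3, 4}, so the formula holds at 1.

Yes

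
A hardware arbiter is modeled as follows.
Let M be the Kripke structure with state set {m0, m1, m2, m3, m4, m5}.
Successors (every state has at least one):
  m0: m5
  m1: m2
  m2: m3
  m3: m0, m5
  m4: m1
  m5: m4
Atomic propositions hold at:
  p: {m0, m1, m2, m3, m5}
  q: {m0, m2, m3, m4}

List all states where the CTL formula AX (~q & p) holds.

{m0, m4}

Sat(~q) = {m1, m5}
Sat(~q & p) = {m1, m5}
Sat(AX (~q & p)) = {s : every successor in {m1, m5}} = {m0, m4}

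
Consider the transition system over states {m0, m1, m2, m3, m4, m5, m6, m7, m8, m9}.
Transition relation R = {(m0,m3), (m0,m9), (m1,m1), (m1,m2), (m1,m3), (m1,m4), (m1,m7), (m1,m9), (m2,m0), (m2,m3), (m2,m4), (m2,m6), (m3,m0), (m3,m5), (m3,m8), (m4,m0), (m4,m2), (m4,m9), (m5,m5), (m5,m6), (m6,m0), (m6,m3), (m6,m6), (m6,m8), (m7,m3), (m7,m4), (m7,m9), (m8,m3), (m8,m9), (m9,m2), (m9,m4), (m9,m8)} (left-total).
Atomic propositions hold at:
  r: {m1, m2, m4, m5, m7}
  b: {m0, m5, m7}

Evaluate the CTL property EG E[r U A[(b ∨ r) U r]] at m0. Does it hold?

Sat(b ∨ r) = {m0, m1, m2, m4, m5, m7}
A[(b ∨ r) U r]: least fixpoint, start Z0 = Sat(r) = {m1, m2, m4, m5, m7}, add states in Sat(b ∨ r) with every successor in Z. Already a fixed point.
Sat(A[(b ∨ r) U r]) = {m1, m2, m4, m5, m7}
E[r U A[(b ∨ r) U r]]: least fixpoint, start Z0 = Sat(A[(b ∨ r) U r]) = {m1, m2, m4, m5, m7}, add states in Sat(r) with some successor in Z. Already a fixed point.
Sat(E[r U A[(b ∨ r) U r]]) = {m1, m2, m4, m5, m7}
EG E[r U A[(b ∨ r) U r]]: greatest fixpoint, start Z0 = {m1, m2, m4, m5, m7}, keep only states in Sat with some successor in Z. Already a fixed point.
Sat(EG E[r U A[(b ∨ r) U r]]) = {m1, m2, m4, m5, m7}
m0 ∉ Sat(EG E[r U A[(b ∨ r) U r]]) = {m1, m2, m4, m5, m7}, so the formula does not hold at m0.

No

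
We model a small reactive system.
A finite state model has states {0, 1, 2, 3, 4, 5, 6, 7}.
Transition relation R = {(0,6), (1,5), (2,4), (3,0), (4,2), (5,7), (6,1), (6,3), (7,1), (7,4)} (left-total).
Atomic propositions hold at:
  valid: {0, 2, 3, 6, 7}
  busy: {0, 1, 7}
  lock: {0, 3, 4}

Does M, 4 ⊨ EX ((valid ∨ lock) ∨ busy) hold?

Yes

Sat(valid ∨ lock) = {0, 2, 3, 4, 6, 7}
Sat((valid ∨ lock) ∨ busy) = {0, 1, 2, 3, 4, 6, 7}
Sat(EX ((valid ∨ lock) ∨ busy)) = {s : some successor in {0, 1, 2, 3, 4, 6, 7}} = {0, 2, 3, 4, 5, 6, 7}
4 ∈ Sat(EX ((valid ∨ lock) ∨ busy)) = {0, 2, 3, 4, 5, 6, 7}, so the formula holds at 4.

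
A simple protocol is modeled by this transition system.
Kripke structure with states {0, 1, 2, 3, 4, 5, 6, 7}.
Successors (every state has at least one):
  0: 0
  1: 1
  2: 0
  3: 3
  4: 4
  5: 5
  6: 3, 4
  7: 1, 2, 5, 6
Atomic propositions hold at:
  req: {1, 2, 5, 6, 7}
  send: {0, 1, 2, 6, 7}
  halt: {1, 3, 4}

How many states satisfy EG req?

EG req: greatest fixpoint, start Z0 = {1, 2, 5, 6, 7}, keep only states in Sat with some successor in Z. Z1 = {1, 5, 7}; fixed.
Sat(EG req) = {1, 5, 7}
|Sat(EG req)| = |{1, 5, 7}| = 3.

3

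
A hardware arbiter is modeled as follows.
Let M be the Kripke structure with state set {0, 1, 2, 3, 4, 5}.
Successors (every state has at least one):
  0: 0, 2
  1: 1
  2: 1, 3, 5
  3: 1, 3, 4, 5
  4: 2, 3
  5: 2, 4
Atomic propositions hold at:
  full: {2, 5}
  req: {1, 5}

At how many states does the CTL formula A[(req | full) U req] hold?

2

Sat(req | full) = {1, 2, 5}
A[(req | full) U req]: least fixpoint, start Z0 = Sat(req) = {1, 5}, add states in Sat(req | full) with every successor in Z. Already a fixed point.
Sat(A[(req | full) U req]) = {1, 5}
|Sat(A[(req | full) U req])| = |{1, 5}| = 2.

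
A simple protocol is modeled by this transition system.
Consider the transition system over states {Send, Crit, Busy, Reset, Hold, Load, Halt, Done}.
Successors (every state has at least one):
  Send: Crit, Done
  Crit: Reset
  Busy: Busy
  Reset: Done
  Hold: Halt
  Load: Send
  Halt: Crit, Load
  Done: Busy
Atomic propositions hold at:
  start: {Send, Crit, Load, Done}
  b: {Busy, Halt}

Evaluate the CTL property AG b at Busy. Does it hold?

Yes

AG b: greatest fixpoint, start Z0 = {Busy, Halt}, keep only states in Sat with every successor in Z. Z1 = {Busy}; fixed.
Sat(AG b) = {Busy}
Busy ∈ Sat(AG b) = {Busy}, so the formula holds at Busy.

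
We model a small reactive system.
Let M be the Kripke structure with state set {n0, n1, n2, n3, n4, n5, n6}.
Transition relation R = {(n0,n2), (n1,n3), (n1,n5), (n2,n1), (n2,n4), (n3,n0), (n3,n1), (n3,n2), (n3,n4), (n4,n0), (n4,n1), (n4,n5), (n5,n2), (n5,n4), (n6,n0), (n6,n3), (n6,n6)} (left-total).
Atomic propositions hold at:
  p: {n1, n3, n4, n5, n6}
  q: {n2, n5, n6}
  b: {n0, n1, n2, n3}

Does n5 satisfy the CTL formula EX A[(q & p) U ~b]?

Yes

Sat(q & p) = {n5, n6}
Sat(~b) = {n4, n5, n6}
A[(q & p) U ~b]: least fixpoint, start Z0 = Sat(~b) = {n4, n5, n6}, add states in Sat(q & p) with every successor in Z. Already a fixed point.
Sat(A[(q & p) U ~b]) = {n4, n5, n6}
Sat(EX A[(q & p) U ~b]) = {s : some successor in {n4, n5, n6}} = {n1, n2, n3, n4, n5, n6}
n5 ∈ Sat(EX A[(q & p) U ~b]) = {n1, n2, n3, n4, n5, n6}, so the formula holds at n5.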